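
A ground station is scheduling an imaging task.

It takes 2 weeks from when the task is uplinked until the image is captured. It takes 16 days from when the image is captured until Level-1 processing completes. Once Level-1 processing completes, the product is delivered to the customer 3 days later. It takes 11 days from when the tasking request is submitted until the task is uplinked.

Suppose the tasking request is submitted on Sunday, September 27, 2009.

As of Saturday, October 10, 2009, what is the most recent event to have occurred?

The tasking request is submitted: Sep 27, 2009.
The task is uplinked: Sep 27, 2009 + 11 days = Oct 8, 2009.
The image is captured: Oct 8, 2009 + 2 weeks = Oct 22, 2009.
Level-1 processing completes: Oct 22, 2009 + 16 days = Nov 7, 2009.
The product is delivered to the customer: Nov 7, 2009 + 3 days = Nov 10, 2009.
Oct 10, 2009 falls between when the task is uplinked (Oct 8, 2009) and when the image is captured (Oct 22, 2009).

The task is uplinked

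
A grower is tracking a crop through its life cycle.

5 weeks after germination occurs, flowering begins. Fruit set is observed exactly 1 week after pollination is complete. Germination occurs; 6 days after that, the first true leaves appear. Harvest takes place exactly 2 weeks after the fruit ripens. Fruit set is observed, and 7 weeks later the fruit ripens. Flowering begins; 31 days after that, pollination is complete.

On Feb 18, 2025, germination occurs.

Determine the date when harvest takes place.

Germination occurs: Feb 18, 2025.
Flowering begins: Feb 18, 2025 + 5 weeks = Mar 25, 2025.
Pollination is complete: Mar 25, 2025 + 31 days = Apr 25, 2025.
Fruit set is observed: Apr 25, 2025 + 1 week = May 2, 2025.
The fruit ripens: May 2, 2025 + 7 weeks = Jun 20, 2025.
Harvest takes place: Jun 20, 2025 + 2 weeks = Jul 4, 2025.

Jul 4, 2025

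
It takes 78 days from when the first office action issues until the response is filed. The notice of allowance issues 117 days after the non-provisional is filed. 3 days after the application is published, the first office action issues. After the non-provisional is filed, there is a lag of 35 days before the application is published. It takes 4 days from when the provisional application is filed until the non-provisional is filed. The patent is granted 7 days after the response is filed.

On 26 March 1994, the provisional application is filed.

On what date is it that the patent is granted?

31 July 1994

The provisional application is filed: Mar 26, 1994.
The non-provisional is filed: Mar 26, 1994 + 4 days = Mar 30, 1994.
The application is published: Mar 30, 1994 + 35 days = May 4, 1994.
The first office action issues: May 4, 1994 + 3 days = May 7, 1994.
The response is filed: May 7, 1994 + 78 days = Jul 24, 1994.
The patent is granted: Jul 24, 1994 + 7 days = Jul 31, 1994.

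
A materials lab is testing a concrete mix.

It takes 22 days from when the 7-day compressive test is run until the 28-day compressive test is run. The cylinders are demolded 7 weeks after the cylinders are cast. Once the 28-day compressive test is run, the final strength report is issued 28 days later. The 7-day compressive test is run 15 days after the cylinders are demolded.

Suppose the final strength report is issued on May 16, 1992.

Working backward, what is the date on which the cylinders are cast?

The final strength report is issued: May 16, 1992.
The 28-day compressive test is run: May 16, 1992 − 28 days = Apr 18, 1992.
The 7-day compressive test is run: Apr 18, 1992 − 22 days = Mar 27, 1992.
The cylinders are demolded: Mar 27, 1992 − 15 days = Mar 12, 1992.
The cylinders are cast: Mar 12, 1992 − 7 weeks = Jan 23, 1992.

January 23, 1992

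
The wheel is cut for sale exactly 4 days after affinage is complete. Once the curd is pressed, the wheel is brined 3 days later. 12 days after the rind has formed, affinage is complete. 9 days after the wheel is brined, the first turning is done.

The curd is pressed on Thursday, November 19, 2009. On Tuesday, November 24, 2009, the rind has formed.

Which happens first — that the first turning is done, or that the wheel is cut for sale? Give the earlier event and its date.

The curd is pressed: Nov 19, 2009.
The wheel is brined: Nov 19, 2009 + 3 days = Nov 22, 2009.
The first turning is done: Nov 22, 2009 + 9 days = Dec 1, 2009.
The rind has formed: Nov 24, 2009.
Affinage is complete: Nov 24, 2009 + 12 days = Dec 6, 2009.
The wheel is cut for sale: Dec 6, 2009 + 4 days = Dec 10, 2009.
Comparing: the first turning is done on Dec 1, 2009 vs the wheel is cut for sale on Dec 10, 2009. Earlier: the first turning is done.

The first turning is done — Tuesday, December 1, 2009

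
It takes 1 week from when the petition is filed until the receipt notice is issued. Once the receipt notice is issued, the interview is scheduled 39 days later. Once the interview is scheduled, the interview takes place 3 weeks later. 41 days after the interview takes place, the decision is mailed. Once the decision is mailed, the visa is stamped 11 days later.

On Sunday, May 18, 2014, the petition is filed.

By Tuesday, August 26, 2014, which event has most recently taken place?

The interview takes place

The petition is filed: May 18, 2014.
The receipt notice is issued: May 18, 2014 + 1 week = May 25, 2014.
The interview is scheduled: May 25, 2014 + 39 days = Jul 3, 2014.
The interview takes place: Jul 3, 2014 + 3 weeks = Jul 24, 2014.
The decision is mailed: Jul 24, 2014 + 41 days = Sep 3, 2014.
The visa is stamped: Sep 3, 2014 + 11 days = Sep 14, 2014.
Aug 26, 2014 falls between when the interview takes place (Jul 24, 2014) and when the decision is mailed (Sep 3, 2014).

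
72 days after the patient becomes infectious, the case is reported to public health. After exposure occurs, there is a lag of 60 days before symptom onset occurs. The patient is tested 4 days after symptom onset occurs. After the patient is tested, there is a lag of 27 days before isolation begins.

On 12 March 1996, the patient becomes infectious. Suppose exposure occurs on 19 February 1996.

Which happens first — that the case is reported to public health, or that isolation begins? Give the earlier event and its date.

Isolation begins — 20 May 1996

The patient becomes infectious: Mar 12, 1996.
The case is reported to public health: Mar 12, 1996 + 72 days = May 23, 1996.
Exposure occurs: Feb 19, 1996.
Symptom onset occurs: Feb 19, 1996 + 60 days = Apr 19, 1996.
The patient is tested: Apr 19, 1996 + 4 days = Apr 23, 1996.
Isolation begins: Apr 23, 1996 + 27 days = May 20, 1996.
Comparing: the case is reported to public health on May 23, 1996 vs isolation begins on May 20, 1996. Earlier: isolation begins.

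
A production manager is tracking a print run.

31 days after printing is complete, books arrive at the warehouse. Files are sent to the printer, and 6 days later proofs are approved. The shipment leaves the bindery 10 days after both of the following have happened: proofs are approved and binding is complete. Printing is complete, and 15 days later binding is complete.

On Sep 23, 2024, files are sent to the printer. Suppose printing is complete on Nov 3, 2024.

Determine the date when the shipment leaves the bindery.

Nov 28, 2024

Files are sent to the printer: Sep 23, 2024.
Proofs are approved: Sep 23, 2024 + 6 days = Sep 29, 2024.
Printing is complete: Nov 3, 2024.
Binding is complete: Nov 3, 2024 + 15 days = Nov 18, 2024.
Both prerequisites met — proofs are approved (Sep 29, 2024), binding is complete (Nov 18, 2024); the later is Nov 18, 2024.
The shipment leaves the bindery: Nov 18, 2024 + 10 days = Nov 28, 2024.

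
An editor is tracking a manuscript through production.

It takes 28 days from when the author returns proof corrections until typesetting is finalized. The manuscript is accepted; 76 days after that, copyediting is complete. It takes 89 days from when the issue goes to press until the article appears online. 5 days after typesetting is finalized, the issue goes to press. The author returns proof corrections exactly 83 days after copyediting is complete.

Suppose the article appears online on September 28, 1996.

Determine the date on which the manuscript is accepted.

The article appears online: Sep 28, 1996.
The issue goes to press: Sep 28, 1996 − 89 days = Jul 1, 1996.
Typesetting is finalized: Jul 1, 1996 − 5 days = Jun 26, 1996.
The author returns proof corrections: Jun 26, 1996 − 28 days = May 29, 1996.
Copyediting is complete: May 29, 1996 − 83 days = Mar 7, 1996.
The manuscript is accepted: Mar 7, 1996 − 76 days = Dec 22, 1995.

December 22, 1995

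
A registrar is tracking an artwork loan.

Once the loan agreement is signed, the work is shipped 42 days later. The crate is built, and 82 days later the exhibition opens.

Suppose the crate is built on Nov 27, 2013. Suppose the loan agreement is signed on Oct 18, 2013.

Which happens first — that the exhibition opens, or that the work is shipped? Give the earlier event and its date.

The crate is built: Nov 27, 2013.
The exhibition opens: Nov 27, 2013 + 82 days = Feb 17, 2014.
The loan agreement is signed: Oct 18, 2013.
The work is shipped: Oct 18, 2013 + 42 days = Nov 29, 2013.
Comparing: the exhibition opens on Feb 17, 2014 vs the work is shipped on Nov 29, 2013. Earlier: the work is shipped.

The work is shipped — Nov 29, 2013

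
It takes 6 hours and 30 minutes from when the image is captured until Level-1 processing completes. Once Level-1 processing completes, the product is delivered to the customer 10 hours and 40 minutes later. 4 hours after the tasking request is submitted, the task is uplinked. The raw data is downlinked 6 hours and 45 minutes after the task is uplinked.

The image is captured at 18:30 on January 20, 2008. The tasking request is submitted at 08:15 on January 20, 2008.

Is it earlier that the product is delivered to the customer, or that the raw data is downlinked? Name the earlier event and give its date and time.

The image is captured: 18:30 Jan 20, 2008.
Level-1 processing completes: 18:30 Jan 20, 2008 + 6h30m = 01:00 Jan 21, 2008.
The product is delivered to the customer: 01:00 Jan 21, 2008 + 10h40m = 11:40 Jan 21, 2008.
The tasking request is submitted: 08:15 Jan 20, 2008.
The task is uplinked: 08:15 Jan 20, 2008 + 4h = 12:15 Jan 20, 2008.
The raw data is downlinked: 12:15 Jan 20, 2008 + 6h45m = 19:00 Jan 20, 2008.
Comparing: the product is delivered to the customer at 11:40 Jan 21, 2008 vs the raw data is downlinked at 19:00 Jan 20, 2008. Earlier: the raw data is downlinked.

The raw data is downlinked — 19:00 on January 20, 2008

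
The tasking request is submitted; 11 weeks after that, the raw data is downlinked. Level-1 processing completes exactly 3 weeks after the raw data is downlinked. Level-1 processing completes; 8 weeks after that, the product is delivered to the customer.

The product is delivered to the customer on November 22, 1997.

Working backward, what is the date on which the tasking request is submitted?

June 21, 1997

The product is delivered to the customer: Nov 22, 1997.
Level-1 processing completes: Nov 22, 1997 − 8 weeks = Sep 27, 1997.
The raw data is downlinked: Sep 27, 1997 − 3 weeks = Sep 6, 1997.
The tasking request is submitted: Sep 6, 1997 − 11 weeks = Jun 21, 1997.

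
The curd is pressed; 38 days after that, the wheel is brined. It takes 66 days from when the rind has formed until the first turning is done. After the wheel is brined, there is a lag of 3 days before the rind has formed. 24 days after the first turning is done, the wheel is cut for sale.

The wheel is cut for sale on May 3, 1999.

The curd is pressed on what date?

The wheel is cut for sale: May 3, 1999.
The first turning is done: May 3, 1999 − 24 days = Apr 9, 1999.
The rind has formed: Apr 9, 1999 − 66 days = Feb 2, 1999.
The wheel is brined: Feb 2, 1999 − 3 days = Jan 30, 1999.
The curd is pressed: Jan 30, 1999 − 38 days = Dec 23, 1998.

December 23, 1998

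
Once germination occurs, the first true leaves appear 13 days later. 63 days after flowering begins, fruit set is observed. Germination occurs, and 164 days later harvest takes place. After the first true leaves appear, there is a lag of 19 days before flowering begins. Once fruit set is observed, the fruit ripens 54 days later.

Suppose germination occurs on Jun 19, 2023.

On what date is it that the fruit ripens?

Nov 15, 2023

Germination occurs: Jun 19, 2023.
The first true leaves appear: Jun 19, 2023 + 13 days = Jul 2, 2023.
Flowering begins: Jul 2, 2023 + 19 days = Jul 21, 2023.
Fruit set is observed: Jul 21, 2023 + 63 days = Sep 22, 2023.
The fruit ripens: Sep 22, 2023 + 54 days = Nov 15, 2023.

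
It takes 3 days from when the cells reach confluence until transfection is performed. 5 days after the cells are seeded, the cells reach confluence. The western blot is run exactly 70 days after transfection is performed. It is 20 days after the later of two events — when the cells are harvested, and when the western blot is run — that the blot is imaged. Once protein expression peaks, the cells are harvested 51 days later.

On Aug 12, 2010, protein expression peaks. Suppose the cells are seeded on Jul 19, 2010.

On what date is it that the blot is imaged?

Oct 25, 2010

Protein expression peaks: Aug 12, 2010.
The cells are harvested: Aug 12, 2010 + 51 days = Oct 2, 2010.
The cells are seeded: Jul 19, 2010.
The cells reach confluence: Jul 19, 2010 + 5 days = Jul 24, 2010.
Transfection is performed: Jul 24, 2010 + 3 days = Jul 27, 2010.
The western blot is run: Jul 27, 2010 + 70 days = Oct 5, 2010.
Both prerequisites met — the cells are harvested (Oct 2, 2010), the western blot is run (Oct 5, 2010); the later is Oct 5, 2010.
The blot is imaged: Oct 5, 2010 + 20 days = Oct 25, 2010.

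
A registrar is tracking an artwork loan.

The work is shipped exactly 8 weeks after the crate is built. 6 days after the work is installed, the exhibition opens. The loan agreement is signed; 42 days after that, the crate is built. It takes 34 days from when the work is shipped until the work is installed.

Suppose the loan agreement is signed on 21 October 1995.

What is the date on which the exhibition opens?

7 March 1996

The loan agreement is signed: Oct 21, 1995.
The crate is built: Oct 21, 1995 + 42 days = Dec 2, 1995.
The work is shipped: Dec 2, 1995 + 8 weeks = Jan 27, 1996.
The work is installed: Jan 27, 1996 + 34 days = Mar 1, 1996.
The exhibition opens: Mar 1, 1996 + 6 days = Mar 7, 1996.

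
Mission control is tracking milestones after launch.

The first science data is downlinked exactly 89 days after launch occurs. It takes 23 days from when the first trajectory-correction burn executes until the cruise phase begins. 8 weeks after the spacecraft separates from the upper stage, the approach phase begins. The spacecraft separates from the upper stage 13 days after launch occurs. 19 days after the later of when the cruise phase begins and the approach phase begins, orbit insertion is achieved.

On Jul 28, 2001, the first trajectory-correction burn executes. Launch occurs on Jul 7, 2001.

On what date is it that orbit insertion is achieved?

Oct 3, 2001

The first trajectory-correction burn executes: Jul 28, 2001.
The cruise phase begins: Jul 28, 2001 + 23 days = Aug 20, 2001.
Launch occurs: Jul 7, 2001.
The spacecraft separates from the upper stage: Jul 7, 2001 + 13 days = Jul 20, 2001.
The approach phase begins: Jul 20, 2001 + 8 weeks = Sep 14, 2001.
Both prerequisites met — the cruise phase begins (Aug 20, 2001), the approach phase begins (Sep 14, 2001); the later is Sep 14, 2001.
Orbit insertion is achieved: Sep 14, 2001 + 19 days = Oct 3, 2001.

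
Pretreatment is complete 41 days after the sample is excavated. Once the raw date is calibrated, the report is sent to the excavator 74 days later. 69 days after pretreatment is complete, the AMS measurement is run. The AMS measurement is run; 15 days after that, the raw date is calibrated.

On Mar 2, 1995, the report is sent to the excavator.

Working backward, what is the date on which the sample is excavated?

The report is sent to the excavator: Mar 2, 1995.
The raw date is calibrated: Mar 2, 1995 − 74 days = Dec 18, 1994.
The AMS measurement is run: Dec 18, 1994 − 15 days = Dec 3, 1994.
Pretreatment is complete: Dec 3, 1994 − 69 days = Sep 25, 1994.
The sample is excavated: Sep 25, 1994 − 41 days = Aug 15, 1994.

Aug 15, 1994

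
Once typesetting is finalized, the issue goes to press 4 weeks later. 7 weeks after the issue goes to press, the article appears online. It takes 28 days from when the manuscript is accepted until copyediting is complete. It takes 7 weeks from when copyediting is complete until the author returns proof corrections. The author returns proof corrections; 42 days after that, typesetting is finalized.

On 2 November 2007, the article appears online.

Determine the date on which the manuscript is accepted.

The article appears online: Nov 2, 2007.
The issue goes to press: Nov 2, 2007 − 7 weeks = Sep 14, 2007.
Typesetting is finalized: Sep 14, 2007 − 4 weeks = Aug 17, 2007.
The author returns proof corrections: Aug 17, 2007 − 42 days = Jul 6, 2007.
Copyediting is complete: Jul 6, 2007 − 7 weeks = May 18, 2007.
The manuscript is accepted: May 18, 2007 − 28 days = Apr 20, 2007.

20 April 2007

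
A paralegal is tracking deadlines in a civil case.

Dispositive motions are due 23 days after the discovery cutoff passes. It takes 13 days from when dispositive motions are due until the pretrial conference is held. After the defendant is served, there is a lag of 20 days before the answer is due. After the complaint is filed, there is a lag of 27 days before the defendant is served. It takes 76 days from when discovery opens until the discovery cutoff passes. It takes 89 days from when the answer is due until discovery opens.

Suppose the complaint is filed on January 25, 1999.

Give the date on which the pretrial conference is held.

The complaint is filed: Jan 25, 1999.
The defendant is served: Jan 25, 1999 + 27 days = Feb 21, 1999.
The answer is due: Feb 21, 1999 + 20 days = Mar 13, 1999.
Discovery opens: Mar 13, 1999 + 89 days = Jun 10, 1999.
The discovery cutoff passes: Jun 10, 1999 + 76 days = Aug 25, 1999.
Dispositive motions are due: Aug 25, 1999 + 23 days = Sep 17, 1999.
The pretrial conference is held: Sep 17, 1999 + 13 days = Sep 30, 1999.

September 30, 1999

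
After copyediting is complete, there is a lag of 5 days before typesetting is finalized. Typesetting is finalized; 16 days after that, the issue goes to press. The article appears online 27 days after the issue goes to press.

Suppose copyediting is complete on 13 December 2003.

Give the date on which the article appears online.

30 January 2004

Copyediting is complete: Dec 13, 2003.
Typesetting is finalized: Dec 13, 2003 + 5 days = Dec 18, 2003.
The issue goes to press: Dec 18, 2003 + 16 days = Jan 3, 2004.
The article appears online: Jan 3, 2004 + 27 days = Jan 30, 2004.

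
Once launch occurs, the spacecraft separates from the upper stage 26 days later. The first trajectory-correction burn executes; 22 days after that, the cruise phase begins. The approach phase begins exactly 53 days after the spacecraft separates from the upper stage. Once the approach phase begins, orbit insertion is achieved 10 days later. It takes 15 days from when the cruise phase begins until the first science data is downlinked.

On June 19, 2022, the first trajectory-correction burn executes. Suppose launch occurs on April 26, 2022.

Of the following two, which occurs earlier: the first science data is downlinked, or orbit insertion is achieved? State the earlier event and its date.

Orbit insertion is achieved — July 24, 2022

The first trajectory-correction burn executes: Jun 19, 2022.
The cruise phase begins: Jun 19, 2022 + 22 days = Jul 11, 2022.
The first science data is downlinked: Jul 11, 2022 + 15 days = Jul 26, 2022.
Launch occurs: Apr 26, 2022.
The spacecraft separates from the upper stage: Apr 26, 2022 + 26 days = May 22, 2022.
The approach phase begins: May 22, 2022 + 53 days = Jul 14, 2022.
Orbit insertion is achieved: Jul 14, 2022 + 10 days = Jul 24, 2022.
Comparing: the first science data is downlinked on Jul 26, 2022 vs orbit insertion is achieved on Jul 24, 2022. Earlier: orbit insertion is achieved.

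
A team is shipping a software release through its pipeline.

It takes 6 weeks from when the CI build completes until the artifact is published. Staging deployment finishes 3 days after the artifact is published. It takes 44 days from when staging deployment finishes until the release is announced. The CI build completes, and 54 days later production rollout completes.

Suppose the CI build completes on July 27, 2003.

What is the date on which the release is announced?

The CI build completes: Jul 27, 2003.
The artifact is published: Jul 27, 2003 + 6 weeks = Sep 7, 2003.
Staging deployment finishes: Sep 7, 2003 + 3 days = Sep 10, 2003.
The release is announced: Sep 10, 2003 + 44 days = Oct 24, 2003.

October 24, 2003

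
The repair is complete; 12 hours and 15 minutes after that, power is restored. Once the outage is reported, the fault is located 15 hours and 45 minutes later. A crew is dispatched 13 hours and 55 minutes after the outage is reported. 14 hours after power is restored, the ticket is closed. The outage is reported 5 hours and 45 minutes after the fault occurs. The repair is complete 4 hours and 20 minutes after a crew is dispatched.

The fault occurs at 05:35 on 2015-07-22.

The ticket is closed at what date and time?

07:50 on 2015-07-24

The fault occurs: 05:35 Jul 22, 2015.
The outage is reported: 05:35 Jul 22, 2015 + 5h45m = 11:20 Jul 22, 2015.
A crew is dispatched: 11:20 Jul 22, 2015 + 13h55m = 01:15 Jul 23, 2015.
The repair is complete: 01:15 Jul 23, 2015 + 4h20m = 05:35 Jul 23, 2015.
Power is restored: 05:35 Jul 23, 2015 + 12h15m = 17:50 Jul 23, 2015.
The ticket is closed: 17:50 Jul 23, 2015 + 14h = 07:50 Jul 24, 2015.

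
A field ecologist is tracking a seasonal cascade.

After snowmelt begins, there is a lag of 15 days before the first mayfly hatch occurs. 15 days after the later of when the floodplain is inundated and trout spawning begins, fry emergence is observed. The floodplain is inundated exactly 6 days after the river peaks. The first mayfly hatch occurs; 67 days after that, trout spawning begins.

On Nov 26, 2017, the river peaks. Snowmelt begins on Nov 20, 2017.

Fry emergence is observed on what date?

Feb 25, 2018

The river peaks: Nov 26, 2017.
The floodplain is inundated: Nov 26, 2017 + 6 days = Dec 2, 2017.
Snowmelt begins: Nov 20, 2017.
The first mayfly hatch occurs: Nov 20, 2017 + 15 days = Dec 5, 2017.
Trout spawning begins: Dec 5, 2017 + 67 days = Feb 10, 2018.
Both prerequisites met — the floodplain is inundated (Dec 2, 2017), trout spawning begins (Feb 10, 2018); the later is Feb 10, 2018.
Fry emergence is observed: Feb 10, 2018 + 15 days = Feb 25, 2018.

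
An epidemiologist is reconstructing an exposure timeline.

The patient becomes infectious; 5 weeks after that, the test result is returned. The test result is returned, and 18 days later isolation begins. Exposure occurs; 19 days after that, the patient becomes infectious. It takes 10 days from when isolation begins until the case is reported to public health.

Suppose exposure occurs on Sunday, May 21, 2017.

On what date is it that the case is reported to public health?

Friday, August 11, 2017

Exposure occurs: May 21, 2017.
The patient becomes infectious: May 21, 2017 + 19 days = Jun 9, 2017.
The test result is returned: Jun 9, 2017 + 5 weeks = Jul 14, 2017.
Isolation begins: Jul 14, 2017 + 18 days = Aug 1, 2017.
The case is reported to public health: Aug 1, 2017 + 10 days = Aug 11, 2017.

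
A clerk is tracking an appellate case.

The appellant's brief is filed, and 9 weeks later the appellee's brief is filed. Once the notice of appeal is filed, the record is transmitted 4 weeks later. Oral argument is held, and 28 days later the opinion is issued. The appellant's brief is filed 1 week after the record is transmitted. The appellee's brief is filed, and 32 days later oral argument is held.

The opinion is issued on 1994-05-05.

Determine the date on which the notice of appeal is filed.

The opinion is issued: May 5, 1994.
Oral argument is held: May 5, 1994 − 28 days = Apr 7, 1994.
The appellee's brief is filed: Apr 7, 1994 − 32 days = Mar 6, 1994.
The appellant's brief is filed: Mar 6, 1994 − 9 weeks = Jan 2, 1994.
The record is transmitted: Jan 2, 1994 − 1 week = Dec 26, 1993.
The notice of appeal is filed: Dec 26, 1993 − 4 weeks = Nov 28, 1993.

1993-11-28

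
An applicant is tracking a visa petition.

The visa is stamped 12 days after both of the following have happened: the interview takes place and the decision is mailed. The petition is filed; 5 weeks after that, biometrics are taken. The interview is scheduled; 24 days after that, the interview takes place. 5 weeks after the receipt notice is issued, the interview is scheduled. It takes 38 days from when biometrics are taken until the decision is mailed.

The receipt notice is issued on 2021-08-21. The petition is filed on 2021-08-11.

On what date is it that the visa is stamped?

2021-11-04

The receipt notice is issued: Aug 21, 2021.
The interview is scheduled: Aug 21, 2021 + 5 weeks = Sep 25, 2021.
The interview takes place: Sep 25, 2021 + 24 days = Oct 19, 2021.
The petition is filed: Aug 11, 2021.
Biometrics are taken: Aug 11, 2021 + 5 weeks = Sep 15, 2021.
The decision is mailed: Sep 15, 2021 + 38 days = Oct 23, 2021.
Both prerequisites met — the interview takes place (Oct 19, 2021), the decision is mailed (Oct 23, 2021); the later is Oct 23, 2021.
The visa is stamped: Oct 23, 2021 + 12 days = Nov 4, 2021.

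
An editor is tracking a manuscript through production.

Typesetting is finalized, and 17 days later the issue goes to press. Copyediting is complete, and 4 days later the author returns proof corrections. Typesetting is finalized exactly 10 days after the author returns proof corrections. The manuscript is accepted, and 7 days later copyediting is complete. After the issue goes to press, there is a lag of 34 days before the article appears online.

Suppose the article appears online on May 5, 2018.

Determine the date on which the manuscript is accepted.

Feb 22, 2018

The article appears online: May 5, 2018.
The issue goes to press: May 5, 2018 − 34 days = Apr 1, 2018.
Typesetting is finalized: Apr 1, 2018 − 17 days = Mar 15, 2018.
The author returns proof corrections: Mar 15, 2018 − 10 days = Mar 5, 2018.
Copyediting is complete: Mar 5, 2018 − 4 days = Mar 1, 2018.
The manuscript is accepted: Mar 1, 2018 − 7 days = Feb 22, 2018.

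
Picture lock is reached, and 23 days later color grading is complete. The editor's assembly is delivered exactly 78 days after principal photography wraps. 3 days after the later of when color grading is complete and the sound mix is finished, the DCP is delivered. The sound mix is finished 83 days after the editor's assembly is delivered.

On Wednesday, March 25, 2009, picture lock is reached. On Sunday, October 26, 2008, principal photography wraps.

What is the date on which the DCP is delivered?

Monday, April 20, 2009

Picture lock is reached: Mar 25, 2009.
Color grading is complete: Mar 25, 2009 + 23 days = Apr 17, 2009.
Principal photography wraps: Oct 26, 2008.
The editor's assembly is delivered: Oct 26, 2008 + 78 days = Jan 12, 2009.
The sound mix is finished: Jan 12, 2009 + 83 days = Apr 5, 2009.
Both prerequisites met — color grading is complete (Apr 17, 2009), the sound mix is finished (Apr 5, 2009); the later is Apr 17, 2009.
The DCP is delivered: Apr 17, 2009 + 3 days = Apr 20, 2009.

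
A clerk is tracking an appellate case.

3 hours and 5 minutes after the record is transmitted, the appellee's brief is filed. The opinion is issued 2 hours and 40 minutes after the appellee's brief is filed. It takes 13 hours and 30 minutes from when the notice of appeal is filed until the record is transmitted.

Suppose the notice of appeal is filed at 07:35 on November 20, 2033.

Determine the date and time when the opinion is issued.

The notice of appeal is filed: 07:35 Nov 20, 2033.
The record is transmitted: 07:35 Nov 20, 2033 + 13h30m = 21:05 Nov 20, 2033.
The appellee's brief is filed: 21:05 Nov 20, 2033 + 3h05m = 00:10 Nov 21, 2033.
The opinion is issued: 00:10 Nov 21, 2033 + 2h40m = 02:50 Nov 21, 2033.

02:50 on November 21, 2033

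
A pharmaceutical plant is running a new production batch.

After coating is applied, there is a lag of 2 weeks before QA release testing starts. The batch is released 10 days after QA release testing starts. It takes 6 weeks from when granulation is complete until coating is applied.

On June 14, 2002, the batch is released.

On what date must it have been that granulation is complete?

April 9, 2002

The batch is released: Jun 14, 2002.
QA release testing starts: Jun 14, 2002 − 10 days = Jun 4, 2002.
Coating is applied: Jun 4, 2002 − 2 weeks = May 21, 2002.
Granulation is complete: May 21, 2002 − 6 weeks = Apr 9, 2002.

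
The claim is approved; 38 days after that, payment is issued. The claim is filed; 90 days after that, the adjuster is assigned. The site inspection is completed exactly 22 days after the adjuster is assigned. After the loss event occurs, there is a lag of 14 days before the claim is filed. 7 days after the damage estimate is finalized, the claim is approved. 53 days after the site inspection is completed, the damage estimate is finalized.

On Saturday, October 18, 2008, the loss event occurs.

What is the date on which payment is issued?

The loss event occurs: Oct 18, 2008.
The claim is filed: Oct 18, 2008 + 14 days = Nov 1, 2008.
The adjuster is assigned: Nov 1, 2008 + 90 days = Jan 30, 2009.
The site inspection is completed: Jan 30, 2009 + 22 days = Feb 21, 2009.
The damage estimate is finalized: Feb 21, 2009 + 53 days = Apr 15, 2009.
The claim is approved: Apr 15, 2009 + 7 days = Apr 22, 2009.
Payment is issued: Apr 22, 2009 + 38 days = May 30, 2009.

Saturday, May 30, 2009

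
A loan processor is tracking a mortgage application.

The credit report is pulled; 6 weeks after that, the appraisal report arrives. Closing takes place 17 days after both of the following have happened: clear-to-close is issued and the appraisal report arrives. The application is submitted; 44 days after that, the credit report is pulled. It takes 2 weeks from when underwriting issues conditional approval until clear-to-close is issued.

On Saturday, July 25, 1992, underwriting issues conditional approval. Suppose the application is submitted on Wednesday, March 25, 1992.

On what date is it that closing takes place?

Underwriting issues conditional approval: Jul 25, 1992.
Clear-to-close is issued: Jul 25, 1992 + 2 weeks = Aug 8, 1992.
The application is submitted: Mar 25, 1992.
The credit report is pulled: Mar 25, 1992 + 44 days = May 8, 1992.
The appraisal report arrives: May 8, 1992 + 6 weeks = Jun 19, 1992.
Both prerequisites met — clear-to-close is issued (Aug 8, 1992), the appraisal report arrives (Jun 19, 1992); the later is Aug 8, 1992.
Closing takes place: Aug 8, 1992 + 17 days = Aug 25, 1992.

Tuesday, August 25, 1992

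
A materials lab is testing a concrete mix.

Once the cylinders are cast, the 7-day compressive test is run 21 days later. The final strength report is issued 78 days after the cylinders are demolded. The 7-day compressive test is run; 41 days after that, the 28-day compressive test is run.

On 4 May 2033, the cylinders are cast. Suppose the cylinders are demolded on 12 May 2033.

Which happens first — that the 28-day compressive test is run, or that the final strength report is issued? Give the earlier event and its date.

The cylinders are cast: May 4, 2033.
The 7-day compressive test is run: May 4, 2033 + 21 days = May 25, 2033.
The 28-day compressive test is run: May 25, 2033 + 41 days = Jul 5, 2033.
The cylinders are demolded: May 12, 2033.
The final strength report is issued: May 12, 2033 + 78 days = Jul 29, 2033.
Comparing: the 28-day compressive test is run on Jul 5, 2033 vs the final strength report is issued on Jul 29, 2033. Earlier: the 28-day compressive test is run.

The 28-day compressive test is run — 5 July 2033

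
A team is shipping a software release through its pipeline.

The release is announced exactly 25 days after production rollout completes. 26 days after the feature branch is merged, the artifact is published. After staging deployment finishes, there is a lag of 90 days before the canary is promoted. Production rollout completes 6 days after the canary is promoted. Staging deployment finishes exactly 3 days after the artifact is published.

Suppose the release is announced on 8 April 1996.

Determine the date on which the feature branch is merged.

The release is announced: Apr 8, 1996.
Production rollout completes: Apr 8, 1996 − 25 days = Mar 14, 1996.
The canary is promoted: Mar 14, 1996 − 6 days = Mar 8, 1996.
Staging deployment finishes: Mar 8, 1996 − 90 days = Dec 9, 1995.
The artifact is published: Dec 9, 1995 − 3 days = Dec 6, 1995.
The feature branch is merged: Dec 6, 1995 − 26 days = Nov 10, 1995.

10 November 1995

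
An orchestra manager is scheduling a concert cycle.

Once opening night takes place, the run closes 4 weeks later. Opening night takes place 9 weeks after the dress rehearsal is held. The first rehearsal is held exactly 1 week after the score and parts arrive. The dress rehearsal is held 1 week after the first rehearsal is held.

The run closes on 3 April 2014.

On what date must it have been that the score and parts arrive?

19 December 2013

The run closes: Apr 3, 2014.
Opening night takes place: Apr 3, 2014 − 4 weeks = Mar 6, 2014.
The dress rehearsal is held: Mar 6, 2014 − 9 weeks = Jan 2, 2014.
The first rehearsal is held: Jan 2, 2014 − 1 week = Dec 26, 2013.
The score and parts arrive: Dec 26, 2013 − 1 week = Dec 19, 2013.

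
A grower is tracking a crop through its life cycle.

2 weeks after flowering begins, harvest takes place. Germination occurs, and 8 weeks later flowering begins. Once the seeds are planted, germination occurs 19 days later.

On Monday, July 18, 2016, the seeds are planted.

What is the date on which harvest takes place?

The seeds are planted: Jul 18, 2016.
Germination occurs: Jul 18, 2016 + 19 days = Aug 6, 2016.
Flowering begins: Aug 6, 2016 + 8 weeks = Oct 1, 2016.
Harvest takes place: Oct 1, 2016 + 2 weeks = Oct 15, 2016.

Saturday, October 15, 2016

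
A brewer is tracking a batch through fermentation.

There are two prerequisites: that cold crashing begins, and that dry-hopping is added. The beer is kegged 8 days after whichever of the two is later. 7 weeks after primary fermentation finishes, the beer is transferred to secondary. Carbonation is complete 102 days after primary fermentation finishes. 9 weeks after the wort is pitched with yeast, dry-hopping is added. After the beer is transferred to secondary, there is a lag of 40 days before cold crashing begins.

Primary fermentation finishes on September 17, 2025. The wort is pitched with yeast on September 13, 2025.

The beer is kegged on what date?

Primary fermentation finishes: Sep 17, 2025.
The beer is transferred to secondary: Sep 17, 2025 + 7 weeks = Nov 5, 2025.
Cold crashing begins: Nov 5, 2025 + 40 days = Dec 15, 2025.
The wort is pitched with yeast: Sep 13, 2025.
Dry-hopping is added: Sep 13, 2025 + 9 weeks = Nov 15, 2025.
Both prerequisites met — cold crashing begins (Dec 15, 2025), dry-hopping is added (Nov 15, 2025); the later is Dec 15, 2025.
The beer is kegged: Dec 15, 2025 + 8 days = Dec 23, 2025.

December 23, 2025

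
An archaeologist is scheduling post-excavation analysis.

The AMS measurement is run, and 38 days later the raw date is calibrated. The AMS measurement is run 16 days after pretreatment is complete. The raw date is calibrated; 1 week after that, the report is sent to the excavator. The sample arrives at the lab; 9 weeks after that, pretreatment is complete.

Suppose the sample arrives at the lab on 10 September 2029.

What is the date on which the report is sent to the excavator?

The sample arrives at the lab: Sep 10, 2029.
Pretreatment is complete: Sep 10, 2029 + 9 weeks = Nov 12, 2029.
The AMS measurement is run: Nov 12, 2029 + 16 days = Nov 28, 2029.
The raw date is calibrated: Nov 28, 2029 + 38 days = Jan 5, 2030.
The report is sent to the excavator: Jan 5, 2030 + 1 week = Jan 12, 2030.

12 January 2030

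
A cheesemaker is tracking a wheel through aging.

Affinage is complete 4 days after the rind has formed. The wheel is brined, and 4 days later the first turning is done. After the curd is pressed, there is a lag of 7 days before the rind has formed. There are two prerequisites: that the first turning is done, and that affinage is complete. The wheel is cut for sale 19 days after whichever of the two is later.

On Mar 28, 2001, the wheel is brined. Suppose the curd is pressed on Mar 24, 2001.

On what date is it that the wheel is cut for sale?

Apr 23, 2001

The wheel is brined: Mar 28, 2001.
The first turning is done: Mar 28, 2001 + 4 days = Apr 1, 2001.
The curd is pressed: Mar 24, 2001.
The rind has formed: Mar 24, 2001 + 7 days = Mar 31, 2001.
Affinage is complete: Mar 31, 2001 + 4 days = Apr 4, 2001.
Both prerequisites met — the first turning is done (Apr 1, 2001), affinage is complete (Apr 4, 2001); the later is Apr 4, 2001.
The wheel is cut for sale: Apr 4, 2001 + 19 days = Apr 23, 2001.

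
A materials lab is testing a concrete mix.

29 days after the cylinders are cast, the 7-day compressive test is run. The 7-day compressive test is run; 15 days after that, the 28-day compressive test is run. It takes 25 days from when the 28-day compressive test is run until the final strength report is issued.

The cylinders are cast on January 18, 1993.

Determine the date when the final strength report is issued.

The cylinders are cast: Jan 18, 1993.
The 7-day compressive test is run: Jan 18, 1993 + 29 days = Feb 16, 1993.
The 28-day compressive test is run: Feb 16, 1993 + 15 days = Mar 3, 1993.
The final strength report is issued: Mar 3, 1993 + 25 days = Mar 28, 1993.

March 28, 1993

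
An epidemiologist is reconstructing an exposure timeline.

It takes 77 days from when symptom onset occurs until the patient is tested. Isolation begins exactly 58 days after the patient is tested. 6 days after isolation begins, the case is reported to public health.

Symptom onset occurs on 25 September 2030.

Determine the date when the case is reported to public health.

Symptom onset occurs: Sep 25, 2030.
The patient is tested: Sep 25, 2030 + 77 days = Dec 11, 2030.
Isolation begins: Dec 11, 2030 + 58 days = Feb 7, 2031.
The case is reported to public health: Feb 7, 2031 + 6 days = Feb 13, 2031.

13 February 2031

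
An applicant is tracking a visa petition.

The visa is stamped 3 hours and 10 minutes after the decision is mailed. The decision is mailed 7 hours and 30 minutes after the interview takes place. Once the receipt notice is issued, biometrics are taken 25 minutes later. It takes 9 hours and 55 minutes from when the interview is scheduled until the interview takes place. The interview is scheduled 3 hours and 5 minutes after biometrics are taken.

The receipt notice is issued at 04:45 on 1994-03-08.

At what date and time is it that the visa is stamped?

04:50 on 1994-03-09

The receipt notice is issued: 04:45 Mar 8, 1994.
Biometrics are taken: 04:45 Mar 8, 1994 + 25m = 05:10 Mar 8, 1994.
The interview is scheduled: 05:10 Mar 8, 1994 + 3h05m = 08:15 Mar 8, 1994.
The interview takes place: 08:15 Mar 8, 1994 + 9h55m = 18:10 Mar 8, 1994.
The decision is mailed: 18:10 Mar 8, 1994 + 7h30m = 01:40 Mar 9, 1994.
The visa is stamped: 01:40 Mar 9, 1994 + 3h10m = 04:50 Mar 9, 1994.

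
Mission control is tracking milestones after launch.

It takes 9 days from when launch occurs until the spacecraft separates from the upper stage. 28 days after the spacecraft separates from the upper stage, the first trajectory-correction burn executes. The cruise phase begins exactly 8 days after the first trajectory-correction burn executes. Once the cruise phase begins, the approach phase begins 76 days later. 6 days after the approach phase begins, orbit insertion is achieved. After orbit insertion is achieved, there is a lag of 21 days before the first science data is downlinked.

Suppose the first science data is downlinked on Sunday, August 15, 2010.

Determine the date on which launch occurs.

The first science data is downlinked: Aug 15, 2010.
Orbit insertion is achieved: Aug 15, 2010 − 21 days = Jul 25, 2010.
The approach phase begins: Jul 25, 2010 − 6 days = Jul 19, 2010.
The cruise phase begins: Jul 19, 2010 − 76 days = May 4, 2010.
The first trajectory-correction burn executes: May 4, 2010 − 8 days = Apr 26, 2010.
The spacecraft separates from the upper stage: Apr 26, 2010 − 28 days = Mar 29, 2010.
Launch occurs: Mar 29, 2010 − 9 days = Mar 20, 2010.

Saturday, March 20, 2010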